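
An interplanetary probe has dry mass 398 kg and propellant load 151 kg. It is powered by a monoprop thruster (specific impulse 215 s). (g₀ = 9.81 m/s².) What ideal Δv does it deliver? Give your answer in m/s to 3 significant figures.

v_e = Isp · g₀ = 215 × 9.81 = 2109.2 m/s.
m₀ = m_dry + m_prop = 398 + 151 = 549 kg.
By the Tsiolkovsky rocket equation, Δv = v_e · ln(m₀/m_f) = 2109.2 × ln(1.379) = 2109.2 × 0.3216 ≈ 678.4 m/s.

Δv ≈ 678 m/s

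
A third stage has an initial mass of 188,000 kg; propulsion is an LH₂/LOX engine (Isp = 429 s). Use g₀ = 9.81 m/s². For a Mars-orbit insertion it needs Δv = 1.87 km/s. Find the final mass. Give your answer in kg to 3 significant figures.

v_e = Isp · g₀ = 429 × 9.81 = 4208.5 m/s.
From the ideal rocket equation, m₀/m_f = exp(Δv / v_e) = exp(1870 / 4208.5) = exp(0.4443) = 1.5595.
m_f = m₀ / 1.5595 = 188,000 / 1.5595 = 120,551 kg.

final mass ≈ 121000 kg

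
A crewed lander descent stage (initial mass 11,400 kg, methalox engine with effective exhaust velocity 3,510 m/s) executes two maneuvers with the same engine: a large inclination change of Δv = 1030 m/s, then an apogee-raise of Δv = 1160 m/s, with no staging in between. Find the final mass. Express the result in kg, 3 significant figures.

After the first burn: m = 11400 × exp(−1030/3510.0) = 11400 × 0.74569 = 8,500.87 kg.
After the second burn: m = 8,500.87 × exp(−1160/3510.0) = 8,500.87 × 0.71858 = 6,108.56 kg.

final mass ≈ 6110 kg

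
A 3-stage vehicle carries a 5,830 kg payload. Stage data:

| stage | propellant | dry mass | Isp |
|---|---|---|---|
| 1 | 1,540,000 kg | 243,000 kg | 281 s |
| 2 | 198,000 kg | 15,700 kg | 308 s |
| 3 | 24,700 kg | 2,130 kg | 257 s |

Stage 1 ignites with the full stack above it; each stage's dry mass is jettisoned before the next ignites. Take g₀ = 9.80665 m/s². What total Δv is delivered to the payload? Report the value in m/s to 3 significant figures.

Δv ≈ 12400 m/s

Ignition mass of stage 1 = 1,540,000+243,000 + 198,000+15,700 + 24,700+2,130 + 5,830 = 2,029,360 kg.
Stage 1: m₀ = 2,029,360 kg, m_f = 2,029,360 − 1,540,000 = 489,360 kg; Δv = 281×9.80665×ln(4.147) = 2755.7×1.4224 ≈ 3920 m/s.
Stage 2: m₀ = 246,360 kg, m_f = 246,360 − 198,000 = 48,360 kg; Δv = 308×9.80665×ln(5.094) = 3020.4×1.6281 ≈ 4918 m/s.
Stage 3: m₀ = 32,660 kg, m_f = 32,660 − 24,700 = 7,960 kg; Δv = 257×9.80665×ln(4.103) = 2520.3×1.4117 ≈ 3558 m/s.
Total Δv = 3920 + 4918 + 3558 = 12396 m/s.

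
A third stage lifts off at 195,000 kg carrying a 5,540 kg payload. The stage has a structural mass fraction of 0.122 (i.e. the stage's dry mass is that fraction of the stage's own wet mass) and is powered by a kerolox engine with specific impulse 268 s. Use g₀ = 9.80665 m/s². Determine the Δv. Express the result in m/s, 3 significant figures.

Stage wet mass = m₀ − payload = 195,000 − 5,540 = 189,460 kg.
Stage dry mass = ε × stage wet mass = 0.122 × 189,460 = 23,114.1 kg.
Burnout mass m_f = stage dry + payload = 23,114.1 + 5,540 = 28,654.1 kg.
v_e = Isp · g₀ = 268 × 9.80665 = 2628.2 m/s.
Δv = v_e · ln(195,000/28,654.1) = 2628.2 × ln(6.805) = 2628.2 × 1.9177 ≈ 5040 m/s.

Δv ≈ 5040 m/s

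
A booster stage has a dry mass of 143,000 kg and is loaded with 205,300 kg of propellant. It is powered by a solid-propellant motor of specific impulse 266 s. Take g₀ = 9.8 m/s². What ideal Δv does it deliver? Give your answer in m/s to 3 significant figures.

v_e = Isp · g₀ = 266 × 9.8 = 2606.8 m/s.
m₀ = m_dry + m_prop = 143,000 + 205,300 = 348,300 kg.
Using Δv = v_e ln(m₀/m_f): Δv = v_e · ln(m₀/m_f) = 2606.8 × ln(2.436) = 2606.8 × 0.8902 ≈ 2320.6 m/s.

Δv ≈ 2320 m/s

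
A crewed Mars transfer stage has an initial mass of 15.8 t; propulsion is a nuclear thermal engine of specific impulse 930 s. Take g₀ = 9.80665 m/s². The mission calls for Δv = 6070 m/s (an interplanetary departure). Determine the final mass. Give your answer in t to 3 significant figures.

v_e = Isp · g₀ = 930 × 9.80665 = 9120.2 m/s.
m₀/m_f = exp(Δv / v_e) = exp(6070 / 9120.2) = exp(0.6656) = 1.9456.
m_f = m₀ / 1.9456 = 15.8 / 1.9456 = 8.12089 t.

final mass ≈ 8.12 t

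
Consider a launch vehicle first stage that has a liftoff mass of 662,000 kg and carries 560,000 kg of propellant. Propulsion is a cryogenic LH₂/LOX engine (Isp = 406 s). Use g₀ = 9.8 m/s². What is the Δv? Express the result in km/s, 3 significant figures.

v_e = Isp · g₀ = 406 × 9.8 = 3978.8 m/s.
m_f = m₀ − m_prop = 662,000 − 560,000 = 102,000 kg.
From the ideal rocket equation, Δv = v_e · ln(m₀/m_f) = 3978.8 × ln(6.49) = 3978.8 × 1.8703 ≈ 7441.5 m/s.

Δv ≈ 7.44 km/s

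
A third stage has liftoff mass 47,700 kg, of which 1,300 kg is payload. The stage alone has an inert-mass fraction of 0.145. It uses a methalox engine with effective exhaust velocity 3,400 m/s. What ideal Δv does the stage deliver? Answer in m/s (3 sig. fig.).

Δv ≈ 6060 m/s

Stage wet mass = m₀ − payload = 47,700 − 1,300 = 46,400 kg.
Stage dry mass = ε × stage wet mass = 0.145 × 46,400 = 6,728 kg.
Burnout mass m_f = stage dry + payload = 6,728 + 1,300 = 8,028 kg.
Δv = v_e · ln(47,700/8,028) = 3400.0 × ln(5.942) = 3400.0 × 1.7820 ≈ 6059 m/s.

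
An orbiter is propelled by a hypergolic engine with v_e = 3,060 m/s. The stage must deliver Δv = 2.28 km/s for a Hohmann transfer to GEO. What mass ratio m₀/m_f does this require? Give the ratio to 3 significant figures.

mass ratio ≈ 2.11

Rocket equation: m₀/m_f = exp(Δv / v_e) = exp(2280 / 3060.0) = exp(0.7451) = 2.1066.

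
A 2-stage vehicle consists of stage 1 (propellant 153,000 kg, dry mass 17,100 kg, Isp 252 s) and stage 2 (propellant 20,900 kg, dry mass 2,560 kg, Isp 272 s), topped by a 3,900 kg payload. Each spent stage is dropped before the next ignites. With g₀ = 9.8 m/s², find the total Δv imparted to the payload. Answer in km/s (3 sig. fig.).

Ignition mass of stage 1 = 153,000+17,100 + 20,900+2,560 + 3,900 = 197,460 kg.
Stage 1: m₀ = 197,460 kg, m_f = 197,460 − 153,000 = 44,460 kg; Δv = 252×9.8×ln(4.441) = 2469.6×1.4909 ≈ 3682 m/s.
Stage 2: m₀ = 27,360 kg, m_f = 27,360 − 20,900 = 6,460 kg; Δv = 272×9.8×ln(4.235) = 2665.6×1.4435 ≈ 3848 m/s.
Total Δv = 3682 + 3848 = 7530 m/s.

Δv ≈ 7.53 km/s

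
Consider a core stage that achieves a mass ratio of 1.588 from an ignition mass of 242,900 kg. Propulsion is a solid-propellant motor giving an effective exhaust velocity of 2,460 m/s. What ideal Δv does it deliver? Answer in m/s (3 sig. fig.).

Δv ≈ 1140 m/s

Δv = v_e · ln(1.588) = 2460.0 × 0.4625 ≈ 1137.7 m/s.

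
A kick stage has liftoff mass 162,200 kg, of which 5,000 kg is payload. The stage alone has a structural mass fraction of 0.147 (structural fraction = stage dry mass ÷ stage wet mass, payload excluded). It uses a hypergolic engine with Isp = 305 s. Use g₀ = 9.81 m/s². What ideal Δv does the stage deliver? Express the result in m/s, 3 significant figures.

Δv ≈ 5240 m/s

Stage wet mass = m₀ − payload = 162,200 − 5,000 = 157,200 kg.
Stage dry mass = ε × stage wet mass = 0.147 × 157,200 = 23,108.4 kg.
Burnout mass m_f = stage dry + payload = 23,108.4 + 5,000 = 28,108.4 kg.
v_e = Isp · g₀ = 305 × 9.81 = 2992.1 m/s.
Δv = v_e · ln(162,200/28,108.4) = 2992.1 × ln(5.771) = 2992.1 × 1.7528 ≈ 5244 m/s.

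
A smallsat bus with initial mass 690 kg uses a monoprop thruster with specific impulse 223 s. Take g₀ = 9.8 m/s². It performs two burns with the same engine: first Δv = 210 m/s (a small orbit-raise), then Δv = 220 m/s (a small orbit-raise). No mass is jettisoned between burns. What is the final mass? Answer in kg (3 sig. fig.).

v_e = Isp · g₀ = 223 × 9.8 = 2185.4 m/s.
After the first burn: m = 690 × exp(−210/2185.4) = 690 × 0.90838 = 626.782 kg.
After the second burn: m = 626.782 × exp(−220/2185.4) = 626.782 × 0.90423 = 566.755 kg.

final mass ≈ 567 kg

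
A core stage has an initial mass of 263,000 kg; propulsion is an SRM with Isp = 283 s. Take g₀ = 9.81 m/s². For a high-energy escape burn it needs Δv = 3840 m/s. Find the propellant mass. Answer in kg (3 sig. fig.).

propellant mass ≈ 197000 kg

v_e = Isp · g₀ = 283 × 9.81 = 2776.2 m/s.
m₀/m_f = exp(Δv / v_e) = exp(3840 / 2776.2) = exp(1.3832) = 3.9875.
m_f = 263,000 / 3.9875 = 65,956.1 kg, so propellant = m₀ − m_f = 263,000 − 65,956.1 = 197,043.9 kg.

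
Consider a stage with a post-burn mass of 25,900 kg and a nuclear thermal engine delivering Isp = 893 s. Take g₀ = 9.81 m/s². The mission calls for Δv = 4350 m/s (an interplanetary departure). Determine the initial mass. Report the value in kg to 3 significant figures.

v_e = Isp · g₀ = 893 × 9.81 = 8760.3 m/s.
Using Δv = v_e ln(m₀/m_f): m₀/m_f = exp(Δv / v_e) = exp(4350 / 8760.3) = exp(0.4966) = 1.6431.
m₀ = m_f × 1.6431 = 25,900 × 1.6431 = 42,556.3 kg.

initial mass ≈ 42600 kg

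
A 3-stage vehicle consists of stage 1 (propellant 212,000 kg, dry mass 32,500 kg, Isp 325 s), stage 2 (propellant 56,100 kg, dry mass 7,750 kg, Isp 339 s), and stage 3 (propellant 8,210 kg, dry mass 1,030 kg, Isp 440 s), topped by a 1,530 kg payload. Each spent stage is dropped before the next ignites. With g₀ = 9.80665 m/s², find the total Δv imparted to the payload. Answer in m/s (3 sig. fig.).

Δv ≈ 14300 m/s

Ignition mass of stage 1 = 212,000+32,500 + 56,100+7,750 + 8,210+1,030 + 1,530 = 319,120 kg.
Stage 1: m₀ = 319,120 kg, m_f = 319,120 − 212,000 = 107,120 kg; Δv = 325×9.80665×ln(2.979) = 3187.2×1.0916 ≈ 3479 m/s.
Stage 2: m₀ = 74,620 kg, m_f = 74,620 − 56,100 = 18,520 kg; Δv = 339×9.80665×ln(4.029) = 3324.5×1.3936 ≈ 4633 m/s.
Stage 3: m₀ = 10,770 kg, m_f = 10,770 − 8,210 = 2,560 kg; Δv = 440×9.80665×ln(4.207) = 4314.9×1.4368 ≈ 6200 m/s.
Total Δv = 3479 + 4633 + 6200 = 14312 m/s.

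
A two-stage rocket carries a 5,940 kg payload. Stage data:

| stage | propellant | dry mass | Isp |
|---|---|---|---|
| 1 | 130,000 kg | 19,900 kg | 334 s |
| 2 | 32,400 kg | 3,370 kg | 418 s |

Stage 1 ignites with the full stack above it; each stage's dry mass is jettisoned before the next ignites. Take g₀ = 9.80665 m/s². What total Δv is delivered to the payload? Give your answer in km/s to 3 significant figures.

Δv ≈ 9.86 km/s

Ignition mass of stage 1 = 130,000+19,900 + 32,400+3,370 + 5,940 = 191,610 kg.
Stage 1: m₀ = 191,610 kg, m_f = 191,610 − 130,000 = 61,610 kg; Δv = 334×9.80665×ln(3.11) = 3275.4×1.1346 ≈ 3716 m/s.
Stage 2: m₀ = 41,710 kg, m_f = 41,710 − 32,400 = 9,310 kg; Δv = 418×9.80665×ln(4.48) = 4099.2×1.4997 ≈ 6147 m/s.
Total Δv = 3716 + 6147 = 9863 m/s.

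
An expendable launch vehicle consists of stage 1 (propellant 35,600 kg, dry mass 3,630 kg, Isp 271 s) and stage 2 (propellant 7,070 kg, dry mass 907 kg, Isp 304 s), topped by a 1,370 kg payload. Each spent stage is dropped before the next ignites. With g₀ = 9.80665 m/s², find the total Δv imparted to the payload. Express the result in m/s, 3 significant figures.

Δv ≈ 7720 m/s

Ignition mass of stage 1 = 35,600+3,630 + 7,070+907 + 1,370 = 48,577 kg.
Stage 1: m₀ = 48,577 kg, m_f = 48,577 − 35,600 = 12,977 kg; Δv = 271×9.80665×ln(3.743) = 2657.6×1.3200 ≈ 3508 m/s.
Stage 2: m₀ = 9,347 kg, m_f = 9,347 − 7,070 = 2,277 kg; Δv = 304×9.80665×ln(4.105) = 2981.2×1.4122 ≈ 4210 m/s.
Total Δv = 3508 + 4210 = 7718 m/s.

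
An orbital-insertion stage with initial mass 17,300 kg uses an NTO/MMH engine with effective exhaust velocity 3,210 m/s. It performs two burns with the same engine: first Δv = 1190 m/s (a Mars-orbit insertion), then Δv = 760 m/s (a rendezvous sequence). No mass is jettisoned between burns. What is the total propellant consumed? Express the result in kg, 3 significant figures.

total propellant consumed ≈ 7880 kg

After the first burn: m = 17300 × exp(−1190/3210.0) = 17300 × 0.69024 = 11,941.2 kg.
After the second burn: m = 11,941.2 × exp(−760/3210.0) = 11,941.2 × 0.78918 = 9,423.76 kg.
Total propellant = m₀ − m_final = 17300 − 9,423.76 = 7,876.24 kg.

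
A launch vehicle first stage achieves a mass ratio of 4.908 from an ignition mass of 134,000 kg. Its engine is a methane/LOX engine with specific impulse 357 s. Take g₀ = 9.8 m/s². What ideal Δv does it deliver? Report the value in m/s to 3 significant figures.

v_e = Isp · g₀ = 357 × 9.8 = 3498.6 m/s.
Δv = v_e · ln(4.908) = 3498.6 × 1.5909 ≈ 5565.8 m/s.

Δv ≈ 5570 m/s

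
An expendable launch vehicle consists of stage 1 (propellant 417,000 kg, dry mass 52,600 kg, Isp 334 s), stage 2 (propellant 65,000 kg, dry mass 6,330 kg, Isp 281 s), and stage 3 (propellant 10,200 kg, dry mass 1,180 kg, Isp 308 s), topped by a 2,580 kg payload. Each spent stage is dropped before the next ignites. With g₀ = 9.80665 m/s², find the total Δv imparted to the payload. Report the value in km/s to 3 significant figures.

Δv ≈ 12.5 km/s

Ignition mass of stage 1 = 417,000+52,600 + 65,000+6,330 + 10,200+1,180 + 2,580 = 554,890 kg.
Stage 1: m₀ = 554,890 kg, m_f = 554,890 − 417,000 = 137,890 kg; Δv = 334×9.80665×ln(4.024) = 3275.4×1.3923 ≈ 4560 m/s.
Stage 2: m₀ = 85,290 kg, m_f = 85,290 − 65,000 = 20,290 kg; Δv = 281×9.80665×ln(4.204) = 2755.7×1.4359 ≈ 3957 m/s.
Stage 3: m₀ = 13,960 kg, m_f = 13,960 − 10,200 = 3,760 kg; Δv = 308×9.80665×ln(3.713) = 3020.4×1.3118 ≈ 3962 m/s.
Total Δv = 4560 + 3957 + 3962 = 12479 m/s.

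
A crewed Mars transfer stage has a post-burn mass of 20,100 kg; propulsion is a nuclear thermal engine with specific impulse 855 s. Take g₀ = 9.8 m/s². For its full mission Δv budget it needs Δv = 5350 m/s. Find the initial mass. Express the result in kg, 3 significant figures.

v_e = Isp · g₀ = 855 × 9.8 = 8379.0 m/s.
Rocket equation: m₀/m_f = exp(Δv / v_e) = exp(5350 / 8379.0) = exp(0.6385) = 1.8936.
m₀ = m_f × 1.8936 = 20,100 × 1.8936 = 38,061.4 kg.

initial mass ≈ 38100 kg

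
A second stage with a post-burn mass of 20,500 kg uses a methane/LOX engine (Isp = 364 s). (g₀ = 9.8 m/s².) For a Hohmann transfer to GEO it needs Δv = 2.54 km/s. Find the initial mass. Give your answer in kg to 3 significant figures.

v_e = Isp · g₀ = 364 × 9.8 = 3567.2 m/s.
By the Tsiolkovsky rocket equation, m₀/m_f = exp(Δv / v_e) = exp(2540 / 3567.2) = exp(0.7120) = 2.0382.
m₀ = m_f × 2.0382 = 20,500 × 2.0382 = 41,783.1 kg.

initial mass ≈ 41800 kg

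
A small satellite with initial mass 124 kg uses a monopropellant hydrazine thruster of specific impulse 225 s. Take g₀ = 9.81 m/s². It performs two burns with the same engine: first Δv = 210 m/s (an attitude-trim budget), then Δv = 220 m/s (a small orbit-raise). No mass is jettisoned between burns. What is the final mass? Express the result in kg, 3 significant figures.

final mass ≈ 102 kg

v_e = Isp · g₀ = 225 × 9.81 = 2207.2 m/s.
After the first burn: m = 124 × exp(−210/2207.2) = 124 × 0.90924 = 112.746 kg.
After the second burn: m = 112.746 × exp(−220/2207.2) = 112.746 × 0.90513 = 102.05 kg.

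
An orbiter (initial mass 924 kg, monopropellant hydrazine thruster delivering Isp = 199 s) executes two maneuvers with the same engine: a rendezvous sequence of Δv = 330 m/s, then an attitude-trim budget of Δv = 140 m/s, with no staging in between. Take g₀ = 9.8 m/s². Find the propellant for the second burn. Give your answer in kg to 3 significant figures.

propellant for the second burn ≈ 54.0 kg

v_e = Isp · g₀ = 199 × 9.8 = 1950.2 m/s.
After the first burn: m = 924 × exp(−330/1950.2) = 924 × 0.84433 = 780.161 kg.
After the second burn: m = 780.161 × exp(−140/1950.2) = 780.161 × 0.93073 = 726.119 kg.
Second-burn propellant = 780.161 − 726.119 = 54.042 kg.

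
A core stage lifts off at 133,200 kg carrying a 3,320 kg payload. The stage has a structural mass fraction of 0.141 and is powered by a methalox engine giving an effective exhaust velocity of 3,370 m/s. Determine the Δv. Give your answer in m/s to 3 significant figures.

Stage wet mass = m₀ − payload = 133,200 − 3,320 = 129,880 kg.
Stage dry mass = ε × stage wet mass = 0.141 × 129,880 = 18,313.1 kg.
Burnout mass m_f = stage dry + payload = 18,313.1 + 3,320 = 21,633.1 kg.
Using Δv = v_e ln(m₀/m_f): Δv = v_e · ln(133,200/21,633.1) = 3370.0 × ln(6.157) = 3370.0 × 1.8176 ≈ 6125 m/s.

Δv ≈ 6130 m/s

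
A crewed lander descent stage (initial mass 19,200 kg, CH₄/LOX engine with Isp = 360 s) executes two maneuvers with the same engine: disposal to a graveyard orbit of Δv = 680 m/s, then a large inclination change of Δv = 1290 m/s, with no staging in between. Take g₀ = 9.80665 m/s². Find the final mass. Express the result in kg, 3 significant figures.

final mass ≈ 11000 kg

v_e = Isp · g₀ = 360 × 9.80665 = 3530.4 m/s.
After the first burn: m = 19200 × exp(−680/3530.4) = 19200 × 0.82480 = 15,836.2 kg.
After the second burn: m = 15,836.2 × exp(−1290/3530.4) = 15,836.2 × 0.69392 = 10,989.1 kg.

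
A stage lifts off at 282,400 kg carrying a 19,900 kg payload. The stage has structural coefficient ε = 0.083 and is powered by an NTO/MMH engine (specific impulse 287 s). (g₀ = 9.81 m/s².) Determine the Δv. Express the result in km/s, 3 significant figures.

Stage wet mass = m₀ − payload = 282,400 − 19,900 = 262,500 kg.
Stage dry mass = ε × stage wet mass = 0.083 × 262,500 = 21,787.5 kg.
Burnout mass m_f = stage dry + payload = 21,787.5 + 19,900 = 41,687.5 kg.
v_e = Isp · g₀ = 287 × 9.81 = 2815.5 m/s.
Δv = v_e · ln(282,400/41,687.5) = 2815.5 × ln(6.774) = 2815.5 × 1.9131 ≈ 5386 m/s.

Δv ≈ 5.39 km/s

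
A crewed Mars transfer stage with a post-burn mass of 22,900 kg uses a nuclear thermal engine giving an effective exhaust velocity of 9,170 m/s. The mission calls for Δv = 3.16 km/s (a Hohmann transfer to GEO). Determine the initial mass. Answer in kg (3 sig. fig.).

initial mass ≈ 32300 kg

m₀/m_f = exp(Δv / v_e) = exp(3160 / 9170.0) = exp(0.3446) = 1.4114.
m₀ = m_f × 1.4114 = 22,900 × 1.4114 = 32,321.1 kg.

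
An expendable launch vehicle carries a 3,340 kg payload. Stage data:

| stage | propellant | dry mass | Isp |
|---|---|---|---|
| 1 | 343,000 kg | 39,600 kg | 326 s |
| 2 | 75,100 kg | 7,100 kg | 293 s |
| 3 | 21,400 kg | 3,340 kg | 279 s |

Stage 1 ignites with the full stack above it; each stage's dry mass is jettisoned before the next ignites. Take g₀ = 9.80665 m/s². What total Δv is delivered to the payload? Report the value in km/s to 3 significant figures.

Δv ≈ 11.0 km/s

Ignition mass of stage 1 = 343,000+39,600 + 75,100+7,100 + 21,400+3,340 + 3,340 = 492,880 kg.
Stage 1: m₀ = 492,880 kg, m_f = 492,880 − 343,000 = 149,880 kg; Δv = 326×9.80665×ln(3.288) = 3197.0×1.1904 ≈ 3806 m/s.
Stage 2: m₀ = 110,280 kg, m_f = 110,280 − 75,100 = 35,180 kg; Δv = 293×9.80665×ln(3.135) = 2873.3×1.1425 ≈ 3283 m/s.
Stage 3: m₀ = 28,080 kg, m_f = 28,080 − 21,400 = 6,680 kg; Δv = 279×9.80665×ln(4.204) = 2736.1×1.4359 ≈ 3929 m/s.
Total Δv = 3806 + 3283 + 3929 = 11018 m/s.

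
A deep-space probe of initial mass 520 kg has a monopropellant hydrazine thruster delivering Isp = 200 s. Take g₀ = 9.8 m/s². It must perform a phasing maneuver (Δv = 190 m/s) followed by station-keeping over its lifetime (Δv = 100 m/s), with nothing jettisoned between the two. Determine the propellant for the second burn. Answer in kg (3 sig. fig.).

v_e = Isp · g₀ = 200 × 9.8 = 1960.0 m/s.
After the first burn: m = 520 × exp(−190/1960.0) = 520 × 0.90761 = 471.957 kg.
After the second burn: m = 471.957 × exp(−100/1960.0) = 471.957 × 0.95026 = 448.482 kg.
Second-burn propellant = 471.957 − 448.482 = 23.475 kg.

propellant for the second burn ≈ 23.5 kg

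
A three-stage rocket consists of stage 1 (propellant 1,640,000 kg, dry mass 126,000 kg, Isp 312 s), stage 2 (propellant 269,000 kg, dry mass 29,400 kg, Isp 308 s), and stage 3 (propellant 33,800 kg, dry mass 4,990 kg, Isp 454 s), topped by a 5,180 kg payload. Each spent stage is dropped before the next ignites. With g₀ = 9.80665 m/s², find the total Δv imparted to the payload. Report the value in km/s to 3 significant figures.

Ignition mass of stage 1 = 1,640,000+126,000 + 269,000+29,400 + 33,800+4,990 + 5,180 = 2,108,370 kg.
Stage 1: m₀ = 2,108,370 kg, m_f = 2,108,370 − 1,640,000 = 468,370 kg; Δv = 312×9.80665×ln(4.502) = 3059.7×1.5044 ≈ 4603 m/s.
Stage 2: m₀ = 342,370 kg, m_f = 342,370 − 269,000 = 73,370 kg; Δv = 308×9.80665×ln(4.666) = 3020.4×1.5404 ≈ 4653 m/s.
Stage 3: m₀ = 43,970 kg, m_f = 43,970 − 33,800 = 10,170 kg; Δv = 454×9.80665×ln(4.324) = 4452.2×1.4641 ≈ 6518 m/s.
Total Δv = 4603 + 4653 + 6518 = 15774 m/s.

Δv ≈ 15.8 km/s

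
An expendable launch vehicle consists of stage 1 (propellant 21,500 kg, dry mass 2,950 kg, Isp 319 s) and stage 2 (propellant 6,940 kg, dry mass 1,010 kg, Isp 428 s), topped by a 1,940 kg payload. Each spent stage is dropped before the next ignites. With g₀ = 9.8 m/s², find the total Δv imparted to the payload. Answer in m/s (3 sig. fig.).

Ignition mass of stage 1 = 21,500+2,950 + 6,940+1,010 + 1,940 = 34,340 kg.
Stage 1: m₀ = 34,340 kg, m_f = 34,340 − 21,500 = 12,840 kg; Δv = 319×9.8×ln(2.674) = 3126.2×0.9837 ≈ 3075 m/s.
Stage 2: m₀ = 9,890 kg, m_f = 9,890 − 6,940 = 2,950 kg; Δv = 428×9.8×ln(3.353) = 4194.4×1.2097 ≈ 5074 m/s.
Total Δv = 3075 + 5074 = 8149 m/s.

Δv ≈ 8150 m/s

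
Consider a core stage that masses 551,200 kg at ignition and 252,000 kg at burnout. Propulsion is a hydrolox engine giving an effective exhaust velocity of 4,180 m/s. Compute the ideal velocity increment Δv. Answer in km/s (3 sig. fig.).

From the ideal rocket equation, Δv = v_e · ln(m₀/m_f) = 4180.0 × ln(2.187) = 4180.0 × 0.7827 ≈ 3271.6 m/s.

Δv ≈ 3.27 km/s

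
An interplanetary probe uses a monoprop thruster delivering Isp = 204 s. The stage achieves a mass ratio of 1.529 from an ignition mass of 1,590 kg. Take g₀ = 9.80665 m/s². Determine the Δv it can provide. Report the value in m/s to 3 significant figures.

Δv ≈ 849 m/s

v_e = Isp · g₀ = 204 × 9.80665 = 2000.6 m/s.
By the Tsiolkovsky rocket equation, Δv = v_e · ln(1.529) = 2000.6 × 0.4246 ≈ 849.5 m/s.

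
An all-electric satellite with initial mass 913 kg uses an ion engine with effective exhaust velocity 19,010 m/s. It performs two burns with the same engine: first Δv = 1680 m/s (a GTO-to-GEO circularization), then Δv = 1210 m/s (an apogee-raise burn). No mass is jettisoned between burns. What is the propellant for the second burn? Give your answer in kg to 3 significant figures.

After the first burn: m = 913 × exp(−1680/19010.0) = 913 × 0.91542 = 835.778 kg.
After the second burn: m = 835.778 × exp(−1210/19010.0) = 835.778 × 0.93833 = 784.236 kg.
Second-burn propellant = 835.778 − 784.236 = 51.542 kg.

propellant for the second burn ≈ 51.5 kg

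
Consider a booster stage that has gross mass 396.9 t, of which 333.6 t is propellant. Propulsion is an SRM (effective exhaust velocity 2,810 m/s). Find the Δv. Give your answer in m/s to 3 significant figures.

m_f = m₀ − m_prop = 396.9 − 333.6 = 63.3 t.
Rocket equation: Δv = v_e · ln(m₀/m_f) = 2810.0 × ln(6.27) = 2810.0 × 1.8358 ≈ 5158.6 m/s.

Δv ≈ 5160 m/s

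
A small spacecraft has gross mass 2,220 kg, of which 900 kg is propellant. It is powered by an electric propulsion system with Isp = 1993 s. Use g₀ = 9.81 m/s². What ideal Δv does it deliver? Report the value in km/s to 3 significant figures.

v_e = Isp · g₀ = 1993 × 9.81 = 19551.3 m/s.
m_f = m₀ − m_prop = 2,220 − 900 = 1,320 kg.
By the Tsiolkovsky rocket equation, Δv = v_e · ln(m₀/m_f) = 19551.3 × ln(1.682) = 19551.3 × 0.5199 ≈ 10164.3 m/s.

Δv ≈ 10.2 km/s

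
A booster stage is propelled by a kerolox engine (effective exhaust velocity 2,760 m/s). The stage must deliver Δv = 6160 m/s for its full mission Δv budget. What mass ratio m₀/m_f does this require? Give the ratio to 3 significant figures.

mass ratio ≈ 9.32

m₀/m_f = exp(Δv / v_e) = exp(6160 / 2760.0) = exp(2.2319) = 9.3174.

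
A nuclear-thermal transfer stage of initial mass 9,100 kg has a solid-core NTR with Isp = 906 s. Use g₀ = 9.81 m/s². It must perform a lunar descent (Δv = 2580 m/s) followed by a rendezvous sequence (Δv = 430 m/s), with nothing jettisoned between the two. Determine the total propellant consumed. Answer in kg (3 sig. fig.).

v_e = Isp · g₀ = 906 × 9.81 = 8887.9 m/s.
After the first burn: m = 9100 × exp(−2580/8887.9) = 9100 × 0.74805 = 6,807.26 kg.
After the second burn: m = 6,807.26 × exp(−430/8887.9) = 6,807.26 × 0.95277 = 6,485.75 kg.
Total propellant = m₀ − m_final = 9100 − 6,485.75 = 2,614.25 kg.

total propellant consumed ≈ 2610 kg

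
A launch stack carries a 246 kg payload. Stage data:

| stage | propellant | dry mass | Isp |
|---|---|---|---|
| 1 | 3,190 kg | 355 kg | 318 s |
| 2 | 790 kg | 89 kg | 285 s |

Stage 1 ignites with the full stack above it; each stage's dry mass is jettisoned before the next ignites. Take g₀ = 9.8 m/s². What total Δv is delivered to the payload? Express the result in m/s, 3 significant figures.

Δv ≈ 6960 m/s

Ignition mass of stage 1 = 3,190+355 + 790+89 + 246 = 4,670 kg.
Stage 1: m₀ = 4,670 kg, m_f = 4,670 − 3,190 = 1,480 kg; Δv = 318×9.8×ln(3.155) = 3116.4×1.1491 ≈ 3581 m/s.
Stage 2: m₀ = 1,125 kg, m_f = 1,125 − 790 = 335 kg; Δv = 285×9.8×ln(3.358) = 2793.0×1.2114 ≈ 3383 m/s.
Total Δv = 3581 + 3383 = 6964 m/s.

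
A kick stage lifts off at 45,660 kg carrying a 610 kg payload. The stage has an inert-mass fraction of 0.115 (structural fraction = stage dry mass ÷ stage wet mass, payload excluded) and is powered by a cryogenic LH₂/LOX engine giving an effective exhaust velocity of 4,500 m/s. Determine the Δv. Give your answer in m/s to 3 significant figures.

Stage wet mass = m₀ − payload = 45,660 − 610 = 45,050 kg.
Stage dry mass = ε × stage wet mass = 0.115 × 45,050 = 5,180.75 kg.
Burnout mass m_f = stage dry + payload = 5,180.75 + 610 = 5,790.75 kg.
Δv = v_e · ln(45,660/5,790.75) = 4500.0 × ln(7.885) = 4500.0 × 2.0650 ≈ 9292 m/s.

Δv ≈ 9290 m/s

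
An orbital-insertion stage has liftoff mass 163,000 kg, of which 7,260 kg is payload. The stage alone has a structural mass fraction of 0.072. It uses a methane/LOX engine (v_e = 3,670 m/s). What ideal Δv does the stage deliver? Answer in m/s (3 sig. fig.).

Stage wet mass = m₀ − payload = 163,000 − 7,260 = 155,740 kg.
Stage dry mass = ε × stage wet mass = 0.072 × 155,740 = 11,213.3 kg.
Burnout mass m_f = stage dry + payload = 11,213.3 + 7,260 = 18,473.3 kg.
Using Δv = v_e ln(m₀/m_f): Δv = v_e · ln(163,000/18,473.3) = 3670.0 × ln(8.824) = 3670.0 × 2.1774 ≈ 7991 m/s.

Δv ≈ 7990 m/s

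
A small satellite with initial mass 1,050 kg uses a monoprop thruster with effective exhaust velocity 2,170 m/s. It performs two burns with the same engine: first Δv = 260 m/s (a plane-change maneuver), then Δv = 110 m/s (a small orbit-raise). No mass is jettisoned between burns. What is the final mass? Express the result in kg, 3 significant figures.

After the first burn: m = 1050 × exp(−260/2170.0) = 1050 × 0.88708 = 931.434 kg.
After the second burn: m = 931.434 × exp(−110/2170.0) = 931.434 × 0.95057 = 885.393 kg.

final mass ≈ 885 kg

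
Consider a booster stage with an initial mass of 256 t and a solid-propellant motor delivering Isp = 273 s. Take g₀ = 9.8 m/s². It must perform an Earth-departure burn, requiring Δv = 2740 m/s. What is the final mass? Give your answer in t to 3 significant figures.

v_e = Isp · g₀ = 273 × 9.8 = 2675.4 m/s.
m₀/m_f = exp(Δv / v_e) = exp(2740 / 2675.4) = exp(1.0241) = 2.7847.
m_f = m₀ / 2.7847 = 256 / 2.7847 = 91.9309 t.

final mass ≈ 91.9 t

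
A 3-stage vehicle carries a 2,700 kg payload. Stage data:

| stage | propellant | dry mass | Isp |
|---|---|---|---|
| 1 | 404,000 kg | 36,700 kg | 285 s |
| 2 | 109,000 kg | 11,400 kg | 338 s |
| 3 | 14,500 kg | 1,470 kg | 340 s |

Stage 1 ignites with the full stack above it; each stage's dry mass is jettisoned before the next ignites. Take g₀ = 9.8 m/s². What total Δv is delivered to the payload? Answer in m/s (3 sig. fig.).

Ignition mass of stage 1 = 404,000+36,700 + 109,000+11,400 + 14,500+1,470 + 2,700 = 579,770 kg.
Stage 1: m₀ = 579,770 kg, m_f = 579,770 − 404,000 = 175,770 kg; Δv = 285×9.8×ln(3.298) = 2793.0×1.1935 ≈ 3333 m/s.
Stage 2: m₀ = 139,070 kg, m_f = 139,070 − 109,000 = 30,070 kg; Δv = 338×9.8×ln(4.625) = 3312.4×1.5314 ≈ 5073 m/s.
Stage 3: m₀ = 18,670 kg, m_f = 18,670 − 14,500 = 4,170 kg; Δv = 340×9.8×ln(4.477) = 3332.0×1.4990 ≈ 4995 m/s.
Total Δv = 3333 + 5073 + 4995 = 13401 m/s.

Δv ≈ 13400 m/s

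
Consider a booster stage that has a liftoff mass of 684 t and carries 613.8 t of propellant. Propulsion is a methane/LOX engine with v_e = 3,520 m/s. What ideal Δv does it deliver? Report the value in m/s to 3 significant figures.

Δv ≈ 8010 m/s

m_f = m₀ − m_prop = 684 − 613.8 = 70.2 t.
Rocket equation: Δv = v_e · ln(m₀/m_f) = 3520.0 × ln(9.744) = 3520.0 × 2.2766 ≈ 8013.7 m/s.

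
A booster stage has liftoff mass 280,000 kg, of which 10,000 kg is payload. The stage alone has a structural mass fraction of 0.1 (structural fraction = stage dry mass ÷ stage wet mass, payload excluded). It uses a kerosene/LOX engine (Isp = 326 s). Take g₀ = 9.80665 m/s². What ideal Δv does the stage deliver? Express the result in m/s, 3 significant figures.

Stage wet mass = m₀ − payload = 280,000 − 10,000 = 270,000 kg.
Stage dry mass = ε × stage wet mass = 0.1 × 270,000 = 27,000 kg.
Burnout mass m_f = stage dry + payload = 27,000 + 10,000 = 37,000 kg.
v_e = Isp · g₀ = 326 × 9.80665 = 3197.0 m/s.
By the Tsiolkovsky rocket equation, Δv = v_e · ln(280,000/37,000) = 3197.0 × ln(7.568) = 3197.0 × 2.0239 ≈ 6470 m/s.

Δv ≈ 6470 m/s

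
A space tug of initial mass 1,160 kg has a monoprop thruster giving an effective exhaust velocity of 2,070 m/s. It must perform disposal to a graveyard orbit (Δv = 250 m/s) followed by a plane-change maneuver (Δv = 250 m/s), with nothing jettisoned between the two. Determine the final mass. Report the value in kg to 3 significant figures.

After the first burn: m = 1160 × exp(−250/2070.0) = 1160 × 0.88624 = 1,028.04 kg.
After the second burn: m = 1,028.04 × exp(−250/2070.0) = 1,028.04 × 0.88624 = 911.09 kg.

final mass ≈ 911 kg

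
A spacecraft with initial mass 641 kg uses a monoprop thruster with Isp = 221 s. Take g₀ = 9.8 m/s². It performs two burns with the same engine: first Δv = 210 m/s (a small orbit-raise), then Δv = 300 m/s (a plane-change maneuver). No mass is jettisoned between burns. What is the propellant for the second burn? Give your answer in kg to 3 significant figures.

v_e = Isp · g₀ = 221 × 9.8 = 2165.8 m/s.
After the first burn: m = 641 × exp(−210/2165.8) = 641 × 0.90759 = 581.765 kg.
After the second burn: m = 581.765 × exp(−300/2165.8) = 581.765 × 0.87065 = 506.514 kg.
Second-burn propellant = 581.765 − 506.514 = 75.251 kg.

propellant for the second burn ≈ 75.3 kg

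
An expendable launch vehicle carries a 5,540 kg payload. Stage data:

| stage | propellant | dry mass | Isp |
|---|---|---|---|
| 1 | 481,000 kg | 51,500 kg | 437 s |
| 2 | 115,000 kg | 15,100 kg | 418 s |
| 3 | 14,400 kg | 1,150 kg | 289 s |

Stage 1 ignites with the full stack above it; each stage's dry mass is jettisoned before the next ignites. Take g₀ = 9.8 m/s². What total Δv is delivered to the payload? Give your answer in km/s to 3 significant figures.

Ignition mass of stage 1 = 481,000+51,500 + 115,000+15,100 + 14,400+1,150 + 5,540 = 683,690 kg.
Stage 1: m₀ = 683,690 kg, m_f = 683,690 − 481,000 = 202,690 kg; Δv = 437×9.8×ln(3.373) = 4282.6×1.2158 ≈ 5207 m/s.
Stage 2: m₀ = 151,190 kg, m_f = 151,190 − 115,000 = 36,190 kg; Δv = 418×9.8×ln(4.178) = 4096.4×1.4298 ≈ 5857 m/s.
Stage 3: m₀ = 21,090 kg, m_f = 21,090 − 14,400 = 6,690 kg; Δv = 289×9.8×ln(3.152) = 2832.2×1.1482 ≈ 3252 m/s.
Total Δv = 5207 + 5857 + 3252 = 14316 m/s.

Δv ≈ 14.3 km/s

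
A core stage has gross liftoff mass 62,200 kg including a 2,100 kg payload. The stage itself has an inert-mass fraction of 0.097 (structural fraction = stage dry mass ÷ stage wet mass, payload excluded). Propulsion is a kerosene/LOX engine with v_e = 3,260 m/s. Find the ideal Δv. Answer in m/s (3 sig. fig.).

Δv ≈ 6710 m/s

Stage wet mass = m₀ − payload = 62,200 − 2,100 = 60,100 kg.
Stage dry mass = ε × stage wet mass = 0.097 × 60,100 = 5,829.7 kg.
Burnout mass m_f = stage dry + payload = 5,829.7 + 2,100 = 7,929.7 kg.
By the Tsiolkovsky rocket equation, Δv = v_e · ln(62,200/7,929.7) = 3260.0 × ln(7.844) = 3260.0 × 2.0597 ≈ 6715 m/s.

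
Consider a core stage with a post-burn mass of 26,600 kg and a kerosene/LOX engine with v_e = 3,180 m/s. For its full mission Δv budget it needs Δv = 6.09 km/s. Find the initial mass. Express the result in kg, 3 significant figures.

m₀/m_f = exp(Δv / v_e) = exp(6090 / 3180.0) = exp(1.9151) = 6.7876.
m₀ = m_f × 6.7876 = 26,600 × 6.7876 = 180,550 kg.

initial mass ≈ 181000 kg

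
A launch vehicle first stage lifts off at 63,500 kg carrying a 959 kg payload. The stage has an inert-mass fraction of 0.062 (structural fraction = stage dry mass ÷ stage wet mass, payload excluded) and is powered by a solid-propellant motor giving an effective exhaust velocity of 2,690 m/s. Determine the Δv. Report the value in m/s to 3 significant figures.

Δv ≈ 6930 m/s

Stage wet mass = m₀ − payload = 63,500 − 959 = 62,541 kg.
Stage dry mass = ε × stage wet mass = 0.062 × 62,541 = 3,877.54 kg.
Burnout mass m_f = stage dry + payload = 3,877.54 + 959 = 4,836.54 kg.
By the Tsiolkovsky rocket equation, Δv = v_e · ln(63,500/4,836.54) = 2690.0 × ln(13.13) = 2690.0 × 2.5748 ≈ 6926 m/s.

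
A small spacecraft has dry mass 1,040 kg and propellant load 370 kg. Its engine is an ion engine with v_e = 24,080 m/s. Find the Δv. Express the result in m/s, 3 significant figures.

Δv ≈ 7330 m/s

m₀ = m_dry + m_prop = 1,040 + 370 = 1,410 kg.
Δv = v_e · ln(m₀/m_f) = 24080.0 × ln(1.356) = 24080.0 × 0.3044 ≈ 7329.2 m/s.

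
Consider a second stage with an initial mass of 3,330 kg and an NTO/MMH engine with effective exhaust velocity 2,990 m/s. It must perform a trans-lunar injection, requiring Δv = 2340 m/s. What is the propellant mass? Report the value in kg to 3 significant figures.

propellant mass ≈ 1810 kg

From the ideal rocket equation, m₀/m_f = exp(Δv / v_e) = exp(2340 / 2990.0) = exp(0.7826) = 2.1872.
m_f = 3,330 / 2.1872 = 1,522.49 kg, so propellant = m₀ − m_f = 3,330 − 1,522.49 = 1,807.51 kg.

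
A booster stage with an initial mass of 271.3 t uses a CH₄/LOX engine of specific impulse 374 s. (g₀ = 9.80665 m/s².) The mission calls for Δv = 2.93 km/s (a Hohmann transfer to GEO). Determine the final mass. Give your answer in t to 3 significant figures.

final mass ≈ 122 t

v_e = Isp · g₀ = 374 × 9.80665 = 3667.7 m/s.
By the Tsiolkovsky rocket equation, m₀/m_f = exp(Δv / v_e) = exp(2930 / 3667.7) = exp(0.7989) = 2.2230.
m_f = m₀ / 2.2230 = 271.3 / 2.2230 = 122.042 t.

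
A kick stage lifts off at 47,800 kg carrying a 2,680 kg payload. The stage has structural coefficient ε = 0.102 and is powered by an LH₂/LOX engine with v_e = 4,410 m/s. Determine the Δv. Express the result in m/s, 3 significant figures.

Stage wet mass = m₀ − payload = 47,800 − 2,680 = 45,120 kg.
Stage dry mass = ε × stage wet mass = 0.102 × 45,120 = 4,602.24 kg.
Burnout mass m_f = stage dry + payload = 4,602.24 + 2,680 = 7,282.24 kg.
Δv = v_e · ln(47,800/7,282.24) = 4410.0 × ln(6.564) = 4410.0 × 1.8816 ≈ 8298 m/s.

Δv ≈ 8300 m/s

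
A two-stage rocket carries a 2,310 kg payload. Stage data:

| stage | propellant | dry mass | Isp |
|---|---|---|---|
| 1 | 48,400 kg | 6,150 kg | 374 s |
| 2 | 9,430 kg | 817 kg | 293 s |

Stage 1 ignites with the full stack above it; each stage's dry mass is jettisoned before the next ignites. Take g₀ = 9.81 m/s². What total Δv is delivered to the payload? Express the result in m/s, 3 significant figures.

Ignition mass of stage 1 = 48,400+6,150 + 9,430+817 + 2,310 = 67,107 kg.
Stage 1: m₀ = 67,107 kg, m_f = 67,107 − 48,400 = 18,707 kg; Δv = 374×9.81×ln(3.587) = 3668.9×1.2774 ≈ 4687 m/s.
Stage 2: m₀ = 12,557 kg, m_f = 12,557 − 9,430 = 3,127 kg; Δv = 293×9.81×ln(4.016) = 2874.3×1.3902 ≈ 3996 m/s.
Total Δv = 4687 + 3996 = 8683 m/s.

Δv ≈ 8680 m/s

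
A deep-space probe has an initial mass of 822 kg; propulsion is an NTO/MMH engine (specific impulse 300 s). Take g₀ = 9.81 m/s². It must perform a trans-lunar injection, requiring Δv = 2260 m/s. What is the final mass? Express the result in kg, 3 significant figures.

v_e = Isp · g₀ = 300 × 9.81 = 2943.0 m/s.
From the ideal rocket equation, m₀/m_f = exp(Δv / v_e) = exp(2260 / 2943.0) = exp(0.7679) = 2.1553.
m_f = m₀ / 2.1553 = 822 / 2.1553 = 381.385 kg.

final mass ≈ 381 kg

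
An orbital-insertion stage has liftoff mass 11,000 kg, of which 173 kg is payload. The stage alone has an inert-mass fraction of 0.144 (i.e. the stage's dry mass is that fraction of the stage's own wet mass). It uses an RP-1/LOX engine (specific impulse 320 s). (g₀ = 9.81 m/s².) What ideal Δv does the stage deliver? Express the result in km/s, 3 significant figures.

Δv ≈ 5.80 km/s

Stage wet mass = m₀ − payload = 11,000 − 173 = 10,827 kg.
Stage dry mass = ε × stage wet mass = 0.144 × 10,827 = 1,559.09 kg.
Burnout mass m_f = stage dry + payload = 1,559.09 + 173 = 1,732.09 kg.
v_e = Isp · g₀ = 320 × 9.81 = 3139.2 m/s.
Δv = v_e · ln(11,000/1,732.09) = 3139.2 × ln(6.351) = 3139.2 × 1.8486 ≈ 5803 m/s.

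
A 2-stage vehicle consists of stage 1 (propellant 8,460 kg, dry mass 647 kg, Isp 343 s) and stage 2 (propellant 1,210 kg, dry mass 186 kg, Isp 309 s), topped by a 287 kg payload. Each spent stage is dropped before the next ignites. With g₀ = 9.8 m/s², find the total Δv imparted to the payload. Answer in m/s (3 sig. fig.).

Δv ≈ 9000 m/s

Ignition mass of stage 1 = 8,460+647 + 1,210+186 + 287 = 10,790 kg.
Stage 1: m₀ = 10,790 kg, m_f = 10,790 − 8,460 = 2,330 kg; Δv = 343×9.8×ln(4.631) = 3361.4×1.5328 ≈ 5152 m/s.
Stage 2: m₀ = 1,683 kg, m_f = 1,683 − 1,210 = 473 kg; Δv = 309×9.8×ln(3.558) = 3028.2×1.2692 ≈ 3844 m/s.
Total Δv = 5152 + 3844 = 8996 m/s.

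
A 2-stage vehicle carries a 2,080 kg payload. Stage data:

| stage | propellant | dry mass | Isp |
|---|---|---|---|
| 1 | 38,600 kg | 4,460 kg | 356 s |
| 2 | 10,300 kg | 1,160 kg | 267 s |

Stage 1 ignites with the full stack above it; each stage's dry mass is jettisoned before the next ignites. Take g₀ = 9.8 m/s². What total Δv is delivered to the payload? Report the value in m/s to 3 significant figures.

Ignition mass of stage 1 = 38,600+4,460 + 10,300+1,160 + 2,080 = 56,600 kg.
Stage 1: m₀ = 56,600 kg, m_f = 56,600 − 38,600 = 18,000 kg; Δv = 356×9.8×ln(3.144) = 3488.8×1.1456 ≈ 3997 m/s.
Stage 2: m₀ = 13,540 kg, m_f = 13,540 − 10,300 = 3,240 kg; Δv = 267×9.8×ln(4.179) = 2616.6×1.4301 ≈ 3742 m/s.
Total Δv = 3997 + 3742 = 7739 m/s.

Δv ≈ 7740 m/s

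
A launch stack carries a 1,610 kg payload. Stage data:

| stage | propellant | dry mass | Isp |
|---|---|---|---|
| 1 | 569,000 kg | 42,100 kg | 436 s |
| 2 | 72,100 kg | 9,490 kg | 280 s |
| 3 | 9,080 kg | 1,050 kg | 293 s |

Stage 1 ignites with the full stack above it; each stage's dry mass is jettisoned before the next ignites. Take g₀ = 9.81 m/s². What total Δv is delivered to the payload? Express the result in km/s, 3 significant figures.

Ignition mass of stage 1 = 569,000+42,100 + 72,100+9,490 + 9,080+1,050 + 1,610 = 704,430 kg.
Stage 1: m₀ = 704,430 kg, m_f = 704,430 − 569,000 = 135,430 kg; Δv = 436×9.81×ln(5.201) = 4277.2×1.6489 ≈ 7053 m/s.
Stage 2: m₀ = 93,330 kg, m_f = 93,330 − 72,100 = 21,230 kg; Δv = 280×9.81×ln(4.396) = 2746.8×1.4807 ≈ 4067 m/s.
Stage 3: m₀ = 11,740 kg, m_f = 11,740 − 9,080 = 2,660 kg; Δv = 293×9.81×ln(4.414) = 2874.3×1.4847 ≈ 4267 m/s.
Total Δv = 7053 + 4067 + 4267 = 15387 m/s.

Δv ≈ 15.4 km/s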